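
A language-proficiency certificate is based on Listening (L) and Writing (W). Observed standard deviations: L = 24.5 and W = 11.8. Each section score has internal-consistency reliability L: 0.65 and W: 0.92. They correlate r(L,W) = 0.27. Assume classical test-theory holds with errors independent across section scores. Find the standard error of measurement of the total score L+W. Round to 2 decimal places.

Var(total) = 739.49 + 156.114 = 895.604.
True-score variance = 518.263 + 156.114 = 674.377, so reliability = 0.7530.
Error variance = 895.604 − 674.377 = 221.227; SEM = √221.227 = 14.87.

14.87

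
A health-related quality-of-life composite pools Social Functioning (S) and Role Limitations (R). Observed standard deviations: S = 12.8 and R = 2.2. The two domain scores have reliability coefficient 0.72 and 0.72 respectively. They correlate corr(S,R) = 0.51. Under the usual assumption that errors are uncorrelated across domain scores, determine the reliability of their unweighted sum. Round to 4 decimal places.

Var(S+R) = 12.8² + 2.2² + 2·[12.8·2.2·0.51] = 168.68 + 28.7232 = 197.403.
With uncorrelated errors the cross-covariances are all true-score covariance, so they carry over unchanged; only the diagonal terms shrink to ρᵢσᵢ².
True-score variance = [12.8²·0.72 + 2.2²·0.72] + 28.7232 = 121.45 + 28.7232 = 150.173.
Reliability = 150.173 / 197.403 = 0.7607.

0.7607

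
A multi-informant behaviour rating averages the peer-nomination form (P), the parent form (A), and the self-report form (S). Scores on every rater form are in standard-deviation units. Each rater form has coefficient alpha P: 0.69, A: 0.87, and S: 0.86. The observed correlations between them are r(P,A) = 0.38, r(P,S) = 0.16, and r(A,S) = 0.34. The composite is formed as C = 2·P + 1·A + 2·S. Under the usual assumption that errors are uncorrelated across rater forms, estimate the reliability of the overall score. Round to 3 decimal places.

0.853

Var(C) = 2² + 1 + 2² + 2·[2·0.38 + 4·0.16 + 2·0.34] = 9 + 4.16 = 13.16.
Under uncorrelated errors the observed covariances equal the true-score covariances, so only the own-variance terms attenuate.
True-score variance = [2²·0.69 + 0.87 + 2²·0.86] + 4.16 = 7.07 + 4.16 = 11.23.
Reliability = 11.23 / 13.16 = 0.853.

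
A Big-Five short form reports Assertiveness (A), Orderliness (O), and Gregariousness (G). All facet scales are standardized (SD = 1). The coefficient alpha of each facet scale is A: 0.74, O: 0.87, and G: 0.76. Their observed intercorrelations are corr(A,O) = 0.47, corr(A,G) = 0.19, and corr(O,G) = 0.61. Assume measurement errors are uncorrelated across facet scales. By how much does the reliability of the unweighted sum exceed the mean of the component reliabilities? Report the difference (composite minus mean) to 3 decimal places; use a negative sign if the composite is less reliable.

Var(sum) = 3 + 2.54 = 5.54; true-score variance = 2.37 + 2.54 = 4.91; composite reliability = 0.8863.
Mean component reliability = 0.7900.
Difference = 0.8863 − 0.7900 = 0.096.

0.096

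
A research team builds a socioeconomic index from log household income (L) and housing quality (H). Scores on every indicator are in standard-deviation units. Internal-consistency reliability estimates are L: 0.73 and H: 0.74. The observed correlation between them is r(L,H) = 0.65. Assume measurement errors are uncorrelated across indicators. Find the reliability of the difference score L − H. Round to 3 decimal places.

0.243

Var(L−H) = 1 + 1 − 2·0.65 = 2 − 1.3 = 0.7.
With uncorrelated errors the cross-covariances are all true-score covariance, so they carry over unchanged; only the diagonal terms shrink to ρᵢσᵢ².
True-score variance = [0.73 + 0.74] − 1.3 = 1.47 − 1.3 = 0.17.
Reliability = 0.17 / 0.7 = 0.243.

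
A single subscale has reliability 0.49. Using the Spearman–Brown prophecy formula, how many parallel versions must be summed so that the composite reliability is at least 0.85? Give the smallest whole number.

6

k ≥ ρ*(1−ρ₁)/(ρ₁(1−ρ*)) = 0.85·0.51 / (0.49·0.15) = 5.898.
Smallest integer k = 6.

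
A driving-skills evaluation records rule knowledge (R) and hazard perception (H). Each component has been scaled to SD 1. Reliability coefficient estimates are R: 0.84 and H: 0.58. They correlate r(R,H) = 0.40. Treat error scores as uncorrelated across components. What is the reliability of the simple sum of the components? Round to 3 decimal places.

0.793

Var(R+H) = 2 + 2·[0.40] = 2 + 0.8 = 2.8.
Because errors are independent across components, Cov(Tᵢ,Tⱼ) = Cov(Xᵢ,Xⱼ); the off-diagonal part of the true-score variance is the same as above.
True-score variance = [0.84 + 0.58] + 0.8 = 1.42 + 0.8 = 2.22.
Reliability = 2.22 / 2.8 = 0.793.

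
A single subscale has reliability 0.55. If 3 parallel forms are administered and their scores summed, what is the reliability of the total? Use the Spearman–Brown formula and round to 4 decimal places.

0.7857

ρ_k = kρ / (1 + (k−1)ρ) = 3·0.55 / (1 + 2·0.55) = 1.650 / 2.100 = 0.7857.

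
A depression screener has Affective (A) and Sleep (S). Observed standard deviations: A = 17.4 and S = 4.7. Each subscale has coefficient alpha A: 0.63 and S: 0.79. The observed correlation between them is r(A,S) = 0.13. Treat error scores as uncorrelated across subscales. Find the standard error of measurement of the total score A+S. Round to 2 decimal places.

10.80

Var(total) = 324.85 + 21.2628 = 346.113.
True-score variance = 208.19 + 21.2628 = 229.453, so reliability = 0.6629.
Error variance = 346.113 − 229.453 = 116.66; SEM = √116.66 = 10.80.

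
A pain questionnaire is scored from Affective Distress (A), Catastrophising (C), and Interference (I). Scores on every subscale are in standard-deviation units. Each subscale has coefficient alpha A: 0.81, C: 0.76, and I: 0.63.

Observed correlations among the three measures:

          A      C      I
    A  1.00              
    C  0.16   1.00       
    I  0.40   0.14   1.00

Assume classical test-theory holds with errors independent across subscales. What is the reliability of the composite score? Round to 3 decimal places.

Var(A+C+I) = 3 + 2·[0.16 + 0.40 + 0.14] = 3 + 1.4 = 4.4.
Because errors are independent across components, Cov(Tᵢ,Tⱼ) = Cov(Xᵢ,Xⱼ); the off-diagonal part of the true-score variance is the same as above.
True-score variance = [0.81 + 0.76 + 0.63] + 1.4 = 2.2 + 1.4 = 3.6.
Reliability = 3.6 / 4.4 = 0.818.

0.818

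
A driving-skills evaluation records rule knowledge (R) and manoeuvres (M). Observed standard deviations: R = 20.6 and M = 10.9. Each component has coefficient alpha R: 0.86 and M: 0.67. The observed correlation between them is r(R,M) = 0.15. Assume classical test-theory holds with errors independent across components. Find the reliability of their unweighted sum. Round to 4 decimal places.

Var(R+M) = 20.6² + 10.9² + 2·[20.6·10.9·0.15] = 543.17 + 67.362 = 610.532.
Under uncorrelated errors the observed covariances equal the true-score covariances, so only the own-variance terms attenuate.
True-score variance = [20.6²·0.86 + 10.9²·0.67] + 67.362 = 444.552 + 67.362 = 511.914.
Reliability = 511.914 / 610.532 = 0.8385.

0.8385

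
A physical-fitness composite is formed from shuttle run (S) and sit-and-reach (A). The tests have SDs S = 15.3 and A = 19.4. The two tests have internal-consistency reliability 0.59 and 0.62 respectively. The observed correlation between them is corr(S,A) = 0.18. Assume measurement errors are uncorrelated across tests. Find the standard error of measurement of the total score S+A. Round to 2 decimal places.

15.46

Var(total) = 610.45 + 106.855 = 717.305.
True-score variance = 371.456 + 106.855 = 478.311, so reliability = 0.6668.
Error variance = 717.305 − 478.311 = 238.994; SEM = √238.994 = 15.46.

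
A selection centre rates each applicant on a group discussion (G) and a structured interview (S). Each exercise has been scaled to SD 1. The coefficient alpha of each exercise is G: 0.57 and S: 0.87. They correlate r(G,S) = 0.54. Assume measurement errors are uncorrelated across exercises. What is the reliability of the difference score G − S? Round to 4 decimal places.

Var(G−S) = 1 + 1 − 2·0.54 = 2 − 1.08 = 0.92.
Because errors are independent across components, Cov(Tᵢ,Tⱼ) = Cov(Xᵢ,Xⱼ); the off-diagonal part of the true-score variance is the same as above.
True-score variance = [0.57 + 0.87] − 1.08 = 1.44 − 1.08 = 0.36.
Reliability = 0.36 / 0.92 = 0.3913.

0.3913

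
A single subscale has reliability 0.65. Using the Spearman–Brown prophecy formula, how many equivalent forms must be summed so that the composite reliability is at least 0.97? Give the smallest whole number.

18

k ≥ ρ*(1−ρ₁)/(ρ₁(1−ρ*)) = 0.97·0.35 / (0.65·0.03) = 17.410.
Smallest integer k = 18.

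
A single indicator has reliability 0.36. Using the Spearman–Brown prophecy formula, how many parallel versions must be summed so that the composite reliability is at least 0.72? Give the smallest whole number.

k ≥ ρ*(1−ρ₁)/(ρ₁(1−ρ*)) = 0.72·0.64 / (0.36·0.28) = 4.571.
Smallest integer k = 5.

5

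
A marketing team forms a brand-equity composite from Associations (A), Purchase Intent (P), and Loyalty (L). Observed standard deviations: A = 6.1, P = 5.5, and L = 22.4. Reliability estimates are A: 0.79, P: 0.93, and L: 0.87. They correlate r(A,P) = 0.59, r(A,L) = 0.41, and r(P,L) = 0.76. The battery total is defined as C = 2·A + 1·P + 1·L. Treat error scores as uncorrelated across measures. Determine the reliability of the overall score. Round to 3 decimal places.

0.916

Var(C) = 2²·6.1² + 5.5² + 22.4² + 2·[2·6.1·5.5·0.59 + 2·6.1·22.4·0.41 + 5.5·22.4·0.76] = 680.85 + 490.532 = 1171.38.
Because errors are independent across components, Cov(Tᵢ,Tⱼ) = Cov(Xᵢ,Xⱼ); the off-diagonal part of the true-score variance is the same as above.
True-score variance = [2²·6.1²·0.79 + 5.5²·0.93 + 22.4²·0.87] + 490.532 = 582.247 + 490.532 = 1072.78.
Reliability = 1072.78 / 1171.38 = 0.916.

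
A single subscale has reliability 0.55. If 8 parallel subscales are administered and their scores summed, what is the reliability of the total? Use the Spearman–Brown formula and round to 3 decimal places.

ρ_k = kρ / (1 + (k−1)ρ) = 8·0.55 / (1 + 7·0.55) = 4.400 / 4.850 = 0.907.

0.907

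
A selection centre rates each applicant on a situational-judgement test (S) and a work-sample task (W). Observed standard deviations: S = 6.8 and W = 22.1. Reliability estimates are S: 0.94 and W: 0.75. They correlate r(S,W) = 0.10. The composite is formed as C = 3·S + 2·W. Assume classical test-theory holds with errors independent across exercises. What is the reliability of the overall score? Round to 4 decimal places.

0.7987

Var(C) = 3²·6.8² + 2²·22.1² + 2·[6·6.8·22.1·0.10] = 2369.8 + 180.336 = 2550.14.
Because errors are independent across components, Cov(Tᵢ,Tⱼ) = Cov(Xᵢ,Xⱼ); the off-diagonal part of the true-score variance is the same as above.
True-score variance = [3²·6.8²·0.94 + 2²·22.1²·0.75] + 180.336 = 1856.42 + 180.336 = 2036.76.
Reliability = 2036.76 / 2550.14 = 0.7987.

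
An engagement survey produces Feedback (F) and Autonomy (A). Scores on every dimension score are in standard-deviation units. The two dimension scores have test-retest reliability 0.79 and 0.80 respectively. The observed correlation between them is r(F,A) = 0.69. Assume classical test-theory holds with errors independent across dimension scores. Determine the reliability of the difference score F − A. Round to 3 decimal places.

Var(F−A) = 1 + 1 − 2·0.69 = 2 − 1.38 = 0.62.
Under uncorrelated errors the observed covariances equal the true-score covariances, so only the own-variance terms attenuate.
True-score variance = [0.79 + 0.80] − 1.38 = 1.59 − 1.38 = 0.21.
Reliability = 0.21 / 0.62 = 0.339.

0.339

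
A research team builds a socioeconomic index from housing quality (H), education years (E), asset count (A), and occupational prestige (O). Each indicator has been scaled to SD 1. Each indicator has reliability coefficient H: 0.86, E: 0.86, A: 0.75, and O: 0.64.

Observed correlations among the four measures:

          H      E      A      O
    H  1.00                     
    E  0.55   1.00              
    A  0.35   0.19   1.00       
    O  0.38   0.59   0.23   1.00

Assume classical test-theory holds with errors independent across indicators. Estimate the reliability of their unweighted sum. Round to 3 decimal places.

Var(H+E+A+O) = 4 + 2·[0.55 + 0.35 + 0.38 + 0.19 + 0.59 + 0.23] = 4 + 4.58 = 8.58.
Under uncorrelated errors the observed covariances equal the true-score covariances, so only the own-variance terms attenuate.
True-score variance = [0.86 + 0.86 + 0.75 + 0.64] + 4.58 = 3.11 + 4.58 = 7.69.
Reliability = 7.69 / 8.58 = 0.896.

0.896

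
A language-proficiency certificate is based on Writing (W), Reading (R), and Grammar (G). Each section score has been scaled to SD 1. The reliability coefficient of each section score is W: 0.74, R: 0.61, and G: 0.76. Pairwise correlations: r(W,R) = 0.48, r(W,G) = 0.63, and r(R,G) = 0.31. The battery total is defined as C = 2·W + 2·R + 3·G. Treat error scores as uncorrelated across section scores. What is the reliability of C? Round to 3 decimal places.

Var(C) = 2² + 2² + 3² + 2·[4·0.48 + 6·0.63 + 6·0.31] = 17 + 15.12 = 32.12.
Because errors are independent across components, Cov(Tᵢ,Tⱼ) = Cov(Xᵢ,Xⱼ); the off-diagonal part of the true-score variance is the same as above.
True-score variance = [2²·0.74 + 2²·0.61 + 3²·0.76] + 15.12 = 12.24 + 15.12 = 27.36.
Reliability = 27.36 / 32.12 = 0.852.

0.852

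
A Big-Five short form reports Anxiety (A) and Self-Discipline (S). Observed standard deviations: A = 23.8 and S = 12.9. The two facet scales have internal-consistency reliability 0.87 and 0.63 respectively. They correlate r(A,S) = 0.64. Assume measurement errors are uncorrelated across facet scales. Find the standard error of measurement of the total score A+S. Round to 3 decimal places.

Var(total) = 732.85 + 392.986 = 1125.84.
True-score variance = 597.641 + 392.986 = 990.627, so reliability = 0.8799.
Error variance = 1125.84 − 990.627 = 135.209; SEM = √135.209 = 11.628.

11.628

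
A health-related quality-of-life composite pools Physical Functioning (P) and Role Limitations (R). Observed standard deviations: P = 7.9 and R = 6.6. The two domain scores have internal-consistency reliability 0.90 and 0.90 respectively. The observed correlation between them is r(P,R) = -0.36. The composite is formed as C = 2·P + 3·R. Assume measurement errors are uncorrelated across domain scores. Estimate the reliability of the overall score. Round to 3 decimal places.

Var(C) = 2²·7.9² + 3²·6.6² + 2·[6·7.9·6.6·(-0.36)] = 641.68 − 225.245 = 416.435.
Because errors are independent across components, Cov(Tᵢ,Tⱼ) = Cov(Xᵢ,Xⱼ); the off-diagonal part of the true-score variance is the same as above.
True-score variance = [2²·7.9²·0.90 + 3²·6.6²·0.90] − 225.245 = 577.512 − 225.245 = 352.267.
Reliability = 352.267 / 416.435 = 0.846.

0.846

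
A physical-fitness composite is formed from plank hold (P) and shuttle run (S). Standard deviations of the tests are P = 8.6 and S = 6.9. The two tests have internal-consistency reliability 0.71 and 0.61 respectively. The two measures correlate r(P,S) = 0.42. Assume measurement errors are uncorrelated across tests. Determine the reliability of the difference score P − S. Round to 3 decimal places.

0.442

Var(P−S) = 8.6² + 6.9² − 2·8.6·6.9·0.42 = 121.57 − 49.8456 = 71.7244.
Under uncorrelated errors the observed covariances equal the true-score covariances, so only the own-variance terms attenuate.
True-score variance = [8.6²·0.71 + 6.9²·0.61] − 49.8456 = 81.5537 − 49.8456 = 31.7081.
Reliability = 31.7081 / 71.7244 = 0.442.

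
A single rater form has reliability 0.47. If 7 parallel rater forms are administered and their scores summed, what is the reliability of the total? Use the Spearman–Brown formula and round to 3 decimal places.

ρ_k = kρ / (1 + (k−1)ρ) = 7·0.47 / (1 + 6·0.47) = 3.290 / 3.820 = 0.861.

0.861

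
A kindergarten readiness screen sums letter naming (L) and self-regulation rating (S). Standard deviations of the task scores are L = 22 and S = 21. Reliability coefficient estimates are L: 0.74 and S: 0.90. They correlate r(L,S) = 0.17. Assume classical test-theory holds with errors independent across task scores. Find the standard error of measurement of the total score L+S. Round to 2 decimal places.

13.04

Var(total) = 925 + 157.08 = 1082.08.
True-score variance = 755.06 + 157.08 = 912.14, so reliability = 0.8430.
Error variance = 1082.08 − 912.14 = 169.94; SEM = √169.94 = 13.04.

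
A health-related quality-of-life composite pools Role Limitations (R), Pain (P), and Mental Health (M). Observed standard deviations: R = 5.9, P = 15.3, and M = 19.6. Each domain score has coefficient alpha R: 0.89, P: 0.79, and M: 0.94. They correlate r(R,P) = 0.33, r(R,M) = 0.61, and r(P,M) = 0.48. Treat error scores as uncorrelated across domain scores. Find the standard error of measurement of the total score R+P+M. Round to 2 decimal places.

8.72

Var(total) = 653.06 + 488.544 = 1141.6.
True-score variance = 577.022 + 488.544 = 1065.57, so reliability = 0.9334.
Error variance = 1141.6 − 1065.57 = 76.0376; SEM = √76.0376 = 8.72.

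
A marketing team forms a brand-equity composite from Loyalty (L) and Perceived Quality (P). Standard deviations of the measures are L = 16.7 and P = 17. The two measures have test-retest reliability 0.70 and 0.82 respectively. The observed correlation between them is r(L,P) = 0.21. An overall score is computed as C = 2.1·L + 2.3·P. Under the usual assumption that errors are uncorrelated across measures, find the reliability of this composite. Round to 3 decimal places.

0.807

Var(C) = 2.1²·16.7² + 2.3²·17² + 2·[4.83·16.7·17·0.21] = 2758.71 + 575.92 = 3334.63.
With uncorrelated errors the cross-covariances are all true-score covariance, so they carry over unchanged; only the diagonal terms shrink to ρᵢσᵢ².
True-score variance = [2.1²·16.7²·0.70 + 2.3²·17²·0.82] + 575.92 = 2114.56 + 575.92 = 2690.48.
Reliability = 2690.48 / 3334.63 = 0.807.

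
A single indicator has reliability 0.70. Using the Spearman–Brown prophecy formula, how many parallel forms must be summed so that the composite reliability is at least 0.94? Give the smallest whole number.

7

k ≥ ρ*(1−ρ₁)/(ρ₁(1−ρ*)) = 0.94·0.30 / (0.70·0.06) = 6.714.
Smallest integer k = 7.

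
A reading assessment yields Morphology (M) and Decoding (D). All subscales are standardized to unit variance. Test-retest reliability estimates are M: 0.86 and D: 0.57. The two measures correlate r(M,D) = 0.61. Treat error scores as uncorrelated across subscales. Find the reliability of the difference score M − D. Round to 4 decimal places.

0.2692

Var(M−D) = 1 + 1 − 2·0.61 = 2 − 1.22 = 0.78.
Because errors are independent across components, Cov(Tᵢ,Tⱼ) = Cov(Xᵢ,Xⱼ); the off-diagonal part of the true-score variance is the same as above.
True-score variance = [0.86 + 0.57] − 1.22 = 1.43 − 1.22 = 0.21.
Reliability = 0.21 / 0.78 = 0.2692.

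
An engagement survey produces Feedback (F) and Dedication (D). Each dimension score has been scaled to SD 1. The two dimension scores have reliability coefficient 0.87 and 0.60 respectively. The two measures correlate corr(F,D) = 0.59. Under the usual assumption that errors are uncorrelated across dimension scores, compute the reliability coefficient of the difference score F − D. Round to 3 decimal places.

Var(F−D) = 1 + 1 − 2·0.59 = 2 − 1.18 = 0.82.
With uncorrelated errors the cross-covariances are all true-score covariance, so they carry over unchanged; only the diagonal terms shrink to ρᵢσᵢ².
True-score variance = [0.87 + 0.60] − 1.18 = 1.47 − 1.18 = 0.29.
Reliability = 0.29 / 0.82 = 0.354.

0.354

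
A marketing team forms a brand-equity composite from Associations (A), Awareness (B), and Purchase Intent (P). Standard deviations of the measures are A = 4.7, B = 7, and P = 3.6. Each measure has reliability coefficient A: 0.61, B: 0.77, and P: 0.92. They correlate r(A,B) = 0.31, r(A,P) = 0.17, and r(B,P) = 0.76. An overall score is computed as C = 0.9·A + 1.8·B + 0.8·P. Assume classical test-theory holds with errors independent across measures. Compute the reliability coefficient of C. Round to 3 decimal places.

Var(C) = 0.9²·4.7² + 1.8²·7² + 0.8²·3.6² + 2·[1.62·4.7·7·0.31 + 0.72·4.7·3.6·0.17 + 1.44·7·3.6·0.76] = 184.947 + 92.3445 = 277.292.
Because errors are independent across components, Cov(Tᵢ,Tⱼ) = Cov(Xᵢ,Xⱼ); the off-diagonal part of the true-score variance is the same as above.
True-score variance = [0.9²·4.7²·0.61 + 1.8²·7²·0.77 + 0.8²·3.6²·0.92] + 92.3445 = 140.791 + 92.3445 = 233.135.
Reliability = 233.135 / 277.292 = 0.841.

0.841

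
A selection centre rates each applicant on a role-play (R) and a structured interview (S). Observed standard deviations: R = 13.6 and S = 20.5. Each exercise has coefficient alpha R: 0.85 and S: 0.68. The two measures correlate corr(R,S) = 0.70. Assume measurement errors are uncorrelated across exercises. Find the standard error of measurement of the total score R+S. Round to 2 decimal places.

Var(total) = 605.21 + 390.32 = 995.53.
True-score variance = 442.986 + 390.32 = 833.306, so reliability = 0.8370.
Error variance = 995.53 − 833.306 = 162.224; SEM = √162.224 = 12.74.

12.74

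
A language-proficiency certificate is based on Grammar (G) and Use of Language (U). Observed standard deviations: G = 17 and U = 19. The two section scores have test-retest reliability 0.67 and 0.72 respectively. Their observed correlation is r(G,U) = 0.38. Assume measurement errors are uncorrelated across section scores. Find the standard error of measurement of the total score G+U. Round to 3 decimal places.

14.016

Var(total) = 650 + 245.48 = 895.48.
True-score variance = 453.55 + 245.48 = 699.03, so reliability = 0.7806.
Error variance = 895.48 − 699.03 = 196.45; SEM = √196.45 = 14.016.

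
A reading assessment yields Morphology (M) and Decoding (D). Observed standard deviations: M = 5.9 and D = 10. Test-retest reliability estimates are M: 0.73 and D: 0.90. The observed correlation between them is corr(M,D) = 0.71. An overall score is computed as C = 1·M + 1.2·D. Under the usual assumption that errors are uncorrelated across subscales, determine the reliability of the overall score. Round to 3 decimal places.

0.915

Var(C) = 5.9² + 1.2²·10² + 2·[1.2·5.9·10·0.71] = 178.81 + 100.536 = 279.346.
Because errors are independent across components, Cov(Tᵢ,Tⱼ) = Cov(Xᵢ,Xⱼ); the off-diagonal part of the true-score variance is the same as above.
True-score variance = [5.9²·0.73 + 1.2²·10²·0.90] + 100.536 = 155.011 + 100.536 = 255.547.
Reliability = 255.547 / 279.346 = 0.915.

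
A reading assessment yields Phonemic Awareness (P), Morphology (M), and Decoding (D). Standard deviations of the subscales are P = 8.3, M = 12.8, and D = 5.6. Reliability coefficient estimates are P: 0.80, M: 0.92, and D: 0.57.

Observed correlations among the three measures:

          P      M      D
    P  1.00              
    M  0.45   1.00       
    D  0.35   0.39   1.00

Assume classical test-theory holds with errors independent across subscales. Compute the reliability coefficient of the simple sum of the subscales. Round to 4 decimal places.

0.9099

Var(P+M+D) = 8.3² + 12.8² + 5.6² + 2·[8.3·12.8·0.45 + 8.3·5.6·0.35 + 12.8·5.6·0.39] = 264.09 + 184.062 = 448.152.
With uncorrelated errors the cross-covariances are all true-score covariance, so they carry over unchanged; only the diagonal terms shrink to ρᵢσᵢ².
True-score variance = [8.3²·0.80 + 12.8²·0.92 + 5.6²·0.57] + 184.062 = 223.72 + 184.062 = 407.782.
Reliability = 407.782 / 448.152 = 0.9099.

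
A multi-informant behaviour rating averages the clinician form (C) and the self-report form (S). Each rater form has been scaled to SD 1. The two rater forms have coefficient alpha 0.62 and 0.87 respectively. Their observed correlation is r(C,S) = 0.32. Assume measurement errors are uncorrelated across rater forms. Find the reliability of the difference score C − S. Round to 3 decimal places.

0.625

Var(C−S) = 1 + 1 − 2·0.32 = 2 − 0.64 = 1.36.
With uncorrelated errors the cross-covariances are all true-score covariance, so they carry over unchanged; only the diagonal terms shrink to ρᵢσᵢ².
True-score variance = [0.62 + 0.87] − 0.64 = 1.49 − 0.64 = 0.85.
Reliability = 0.85 / 1.36 = 0.625.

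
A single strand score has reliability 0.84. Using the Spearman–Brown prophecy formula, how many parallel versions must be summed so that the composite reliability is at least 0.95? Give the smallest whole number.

k ≥ ρ*(1−ρ₁)/(ρ₁(1−ρ*)) = 0.95·0.16 / (0.84·0.05) = 3.619.
Smallest integer k = 4.

4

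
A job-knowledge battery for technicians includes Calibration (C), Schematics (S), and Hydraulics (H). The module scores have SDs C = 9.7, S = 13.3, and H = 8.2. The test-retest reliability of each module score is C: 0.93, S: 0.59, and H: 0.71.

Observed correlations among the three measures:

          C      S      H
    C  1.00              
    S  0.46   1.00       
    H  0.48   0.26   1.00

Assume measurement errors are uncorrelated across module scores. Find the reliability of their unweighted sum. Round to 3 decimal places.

0.833

Var(C+S+H) = 9.7² + 13.3² + 8.2² + 2·[9.7·13.3·0.46 + 9.7·8.2·0.48 + 13.3·8.2·0.26] = 338.22 + 251.759 = 589.979.
Because errors are independent across components, Cov(Tᵢ,Tⱼ) = Cov(Xᵢ,Xⱼ); the off-diagonal part of the true-score variance is the same as above.
True-score variance = [9.7²·0.93 + 13.3²·0.59 + 8.2²·0.71] + 251.759 = 239.609 + 251.759 = 491.368.
Reliability = 491.368 / 589.979 = 0.833.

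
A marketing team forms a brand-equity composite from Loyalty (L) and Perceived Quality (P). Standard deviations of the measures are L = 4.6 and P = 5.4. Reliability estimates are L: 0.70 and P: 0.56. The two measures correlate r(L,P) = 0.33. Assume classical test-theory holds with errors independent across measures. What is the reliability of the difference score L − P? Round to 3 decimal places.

0.435

Var(L−P) = 4.6² + 5.4² − 2·4.6·5.4·0.33 = 50.32 − 16.3944 = 33.9256.
Under uncorrelated errors the observed covariances equal the true-score covariances, so only the own-variance terms attenuate.
True-score variance = [4.6²·0.70 + 5.4²·0.56] − 16.3944 = 31.1416 − 16.3944 = 14.7472.
Reliability = 14.7472 / 33.9256 = 0.435.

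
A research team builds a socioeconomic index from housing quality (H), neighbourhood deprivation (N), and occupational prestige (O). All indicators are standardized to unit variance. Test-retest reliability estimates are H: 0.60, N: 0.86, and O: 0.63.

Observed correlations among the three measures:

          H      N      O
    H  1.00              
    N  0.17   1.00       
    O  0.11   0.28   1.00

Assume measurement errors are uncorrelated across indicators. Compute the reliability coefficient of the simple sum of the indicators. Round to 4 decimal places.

0.7791

Var(H+N+O) = 3 + 2·[0.17 + 0.11 + 0.28] = 3 + 1.12 = 4.12.
With uncorrelated errors the cross-covariances are all true-score covariance, so they carry over unchanged; only the diagonal terms shrink to ρᵢσᵢ².
True-score variance = [0.60 + 0.86 + 0.63] + 1.12 = 2.09 + 1.12 = 3.21.
Reliability = 3.21 / 4.12 = 0.7791.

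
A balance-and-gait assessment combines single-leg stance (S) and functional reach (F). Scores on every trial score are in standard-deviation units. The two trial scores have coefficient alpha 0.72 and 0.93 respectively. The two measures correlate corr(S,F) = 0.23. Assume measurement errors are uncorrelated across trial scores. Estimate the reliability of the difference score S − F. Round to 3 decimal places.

0.773

Var(S−F) = 1 + 1 − 2·0.23 = 2 − 0.46 = 1.54.
Because errors are independent across components, Cov(Tᵢ,Tⱼ) = Cov(Xᵢ,Xⱼ); the off-diagonal part of the true-score variance is the same as above.
True-score variance = [0.72 + 0.93] − 0.46 = 1.65 − 0.46 = 1.19.
Reliability = 1.19 / 1.54 = 0.773.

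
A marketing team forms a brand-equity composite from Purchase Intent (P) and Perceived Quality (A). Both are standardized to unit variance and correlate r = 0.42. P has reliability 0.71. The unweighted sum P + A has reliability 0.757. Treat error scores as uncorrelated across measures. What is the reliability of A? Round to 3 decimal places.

0.600

Var(P+A) = 2 + 2·0.42 = 2.840.
True-score variance = ρ_P + ρ_A + 2·0.42, so 0.757 = (0.71 + ρ_A + 0.84) / 2.840.
ρ_A = 0.757·2.840 − 0.71 − 0.84 = 0.600.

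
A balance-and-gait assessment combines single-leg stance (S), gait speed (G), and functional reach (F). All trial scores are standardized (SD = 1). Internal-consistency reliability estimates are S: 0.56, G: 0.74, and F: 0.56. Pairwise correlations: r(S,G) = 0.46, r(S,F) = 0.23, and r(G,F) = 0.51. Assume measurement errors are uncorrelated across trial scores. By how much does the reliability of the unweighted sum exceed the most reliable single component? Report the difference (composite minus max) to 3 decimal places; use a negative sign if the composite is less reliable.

0.049

Var(sum) = 3 + 2.4 = 5.4; true-score variance = 1.86 + 2.4 = 4.26; composite reliability = 0.7889.
Max component reliability = 0.7400.
Difference = 0.7889 − 0.7400 = 0.049.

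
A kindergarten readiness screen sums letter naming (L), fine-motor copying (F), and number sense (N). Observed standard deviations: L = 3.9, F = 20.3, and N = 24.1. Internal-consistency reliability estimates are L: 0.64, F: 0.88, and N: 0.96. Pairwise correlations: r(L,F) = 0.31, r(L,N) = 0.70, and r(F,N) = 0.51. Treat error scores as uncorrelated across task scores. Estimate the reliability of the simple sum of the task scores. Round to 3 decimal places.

Var(L+F+N) = 3.9² + 20.3² + 24.1² + 2·[3.9·20.3·0.31 + 3.9·24.1·0.70 + 20.3·24.1·0.51] = 1008.11 + 679.686 = 1687.8.
With uncorrelated errors the cross-covariances are all true-score covariance, so they carry over unchanged; only the diagonal terms shrink to ρᵢσᵢ².
True-score variance = [3.9²·0.64 + 20.3²·0.88 + 24.1²·0.96] + 679.686 = 929.951 + 679.686 = 1609.64.
Reliability = 1609.64 / 1687.8 = 0.954.

0.954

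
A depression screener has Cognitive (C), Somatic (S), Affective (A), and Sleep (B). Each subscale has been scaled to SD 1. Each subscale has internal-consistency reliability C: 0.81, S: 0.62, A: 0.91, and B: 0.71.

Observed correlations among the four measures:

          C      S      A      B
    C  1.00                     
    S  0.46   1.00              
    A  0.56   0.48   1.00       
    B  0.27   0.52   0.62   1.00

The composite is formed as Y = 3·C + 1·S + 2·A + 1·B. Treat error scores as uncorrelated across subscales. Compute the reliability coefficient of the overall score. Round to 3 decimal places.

Var(Y) = 3² + 1 + 2² + 1 + 2·[3·0.46 + 6·0.56 + 3·0.27 + 2·0.48 + 0.52 + 2·0.62] = 15 + 16.54 = 31.54.
With uncorrelated errors the cross-covariances are all true-score covariance, so they carry over unchanged; only the diagonal terms shrink to ρᵢσᵢ².
True-score variance = [3²·0.81 + 0.62 + 2²·0.91 + 0.71] + 16.54 = 12.26 + 16.54 = 28.8.
Reliability = 28.8 / 31.54 = 0.913.

0.913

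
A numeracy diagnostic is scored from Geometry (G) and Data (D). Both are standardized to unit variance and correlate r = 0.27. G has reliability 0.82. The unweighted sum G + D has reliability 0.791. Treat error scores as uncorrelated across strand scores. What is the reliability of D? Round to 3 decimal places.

0.649

Var(G+D) = 2 + 2·0.27 = 2.540.
True-score variance = ρ_G + ρ_D + 2·0.27, so 0.791 = (0.82 + ρ_D + 0.54) / 2.540.
ρ_D = 0.791·2.540 − 0.82 − 0.54 = 0.649.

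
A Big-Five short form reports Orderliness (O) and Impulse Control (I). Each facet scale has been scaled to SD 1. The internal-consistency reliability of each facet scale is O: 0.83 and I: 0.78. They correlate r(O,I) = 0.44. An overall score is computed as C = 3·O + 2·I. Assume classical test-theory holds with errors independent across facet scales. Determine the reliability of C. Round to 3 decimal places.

Var(C) = 3² + 2² + 2·[6·0.44] = 13 + 5.28 = 18.28.
Under uncorrelated errors the observed covariances equal the true-score covariances, so only the own-variance terms attenuate.
True-score variance = [3²·0.83 + 2²·0.78] + 5.28 = 10.59 + 5.28 = 15.87.
Reliability = 15.87 / 18.28 = 0.868.

0.868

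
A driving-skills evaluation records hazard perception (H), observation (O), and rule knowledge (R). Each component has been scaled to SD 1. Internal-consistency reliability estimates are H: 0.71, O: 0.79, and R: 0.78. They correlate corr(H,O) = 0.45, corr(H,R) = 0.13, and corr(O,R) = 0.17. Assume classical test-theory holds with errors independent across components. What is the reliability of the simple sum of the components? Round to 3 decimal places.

0.840

Var(H+O+R) = 3 + 2·[0.45 + 0.13 + 0.17] = 3 + 1.5 = 4.5.
With uncorrelated errors the cross-covariances are all true-score covariance, so they carry over unchanged; only the diagonal terms shrink to ρᵢσᵢ².
True-score variance = [0.71 + 0.79 + 0.78] + 1.5 = 2.28 + 1.5 = 3.78.
Reliability = 3.78 / 4.5 = 0.840.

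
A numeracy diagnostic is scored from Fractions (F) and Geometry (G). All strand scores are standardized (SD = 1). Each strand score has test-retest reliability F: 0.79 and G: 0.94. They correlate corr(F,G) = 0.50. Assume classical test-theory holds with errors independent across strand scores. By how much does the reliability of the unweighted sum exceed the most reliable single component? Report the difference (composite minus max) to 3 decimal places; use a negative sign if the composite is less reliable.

Var(sum) = 2 + 1 = 3; true-score variance = 1.73 + 1 = 2.73; composite reliability = 0.9100.
Max component reliability = 0.9400.
Difference = 0.9100 − 0.9400 = -0.030.

-0.030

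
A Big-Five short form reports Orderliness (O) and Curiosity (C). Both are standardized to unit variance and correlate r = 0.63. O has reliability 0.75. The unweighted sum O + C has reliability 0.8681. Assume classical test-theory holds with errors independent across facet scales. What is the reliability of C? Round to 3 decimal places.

0.820

Var(O+C) = 2 + 2·0.63 = 3.260.
True-score variance = ρ_O + ρ_C + 2·0.63, so 0.8681 = (0.75 + ρ_C + 1.26) / 3.260.
ρ_C = 0.8681·3.260 − 0.75 − 1.26 = 0.820.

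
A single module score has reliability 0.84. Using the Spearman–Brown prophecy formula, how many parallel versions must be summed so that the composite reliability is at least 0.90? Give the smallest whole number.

2

k ≥ ρ*(1−ρ₁)/(ρ₁(1−ρ*)) = 0.90·0.16 / (0.84·0.10) = 1.714.
Smallest integer k = 2.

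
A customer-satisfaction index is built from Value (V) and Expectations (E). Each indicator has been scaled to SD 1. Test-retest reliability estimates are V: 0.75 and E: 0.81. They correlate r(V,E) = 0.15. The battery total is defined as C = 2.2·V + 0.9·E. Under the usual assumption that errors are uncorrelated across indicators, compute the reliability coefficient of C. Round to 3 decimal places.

0.782

Var(C) = 2.2² + 0.9² + 2·[1.98·0.15] = 5.65 + 0.594 = 6.244.
Because errors are independent across components, Cov(Tᵢ,Tⱼ) = Cov(Xᵢ,Xⱼ); the off-diagonal part of the true-score variance is the same as above.
True-score variance = [2.2²·0.75 + 0.9²·0.81] + 0.594 = 4.2861 + 0.594 = 4.8801.
Reliability = 4.8801 / 6.244 = 0.782.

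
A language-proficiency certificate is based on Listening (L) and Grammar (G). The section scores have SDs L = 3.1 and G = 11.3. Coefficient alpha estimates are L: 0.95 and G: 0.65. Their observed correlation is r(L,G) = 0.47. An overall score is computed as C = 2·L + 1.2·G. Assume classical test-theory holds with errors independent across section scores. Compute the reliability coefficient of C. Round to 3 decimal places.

Var(C) = 2²·3.1² + 1.2²·11.3² + 2·[2.4·3.1·11.3·0.47] = 222.314 + 79.0277 = 301.341.
Under uncorrelated errors the observed covariances equal the true-score covariances, so only the own-variance terms attenuate.
True-score variance = [2²·3.1²·0.95 + 1.2²·11.3²·0.65] + 79.0277 = 156.036 + 79.0277 = 235.064.
Reliability = 235.064 / 301.341 = 0.780.

0.780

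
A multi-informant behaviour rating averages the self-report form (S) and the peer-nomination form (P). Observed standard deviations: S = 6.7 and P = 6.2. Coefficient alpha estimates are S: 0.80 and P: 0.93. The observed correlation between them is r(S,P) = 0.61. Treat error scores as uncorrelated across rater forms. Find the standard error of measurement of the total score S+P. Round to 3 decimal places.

3.416

Var(total) = 83.33 + 50.6788 = 134.009.
True-score variance = 71.6612 + 50.6788 = 122.34, so reliability = 0.9129.
Error variance = 134.009 − 122.34 = 11.6688; SEM = √11.6688 = 3.416.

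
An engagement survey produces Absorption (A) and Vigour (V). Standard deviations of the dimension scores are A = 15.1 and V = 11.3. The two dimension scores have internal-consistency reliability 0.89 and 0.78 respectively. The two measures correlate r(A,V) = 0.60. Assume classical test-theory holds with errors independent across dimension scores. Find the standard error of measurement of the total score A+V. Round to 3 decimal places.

7.292

Var(total) = 355.7 + 204.756 = 560.456.
True-score variance = 302.527 + 204.756 = 507.283, so reliability = 0.9051.
Error variance = 560.456 − 507.283 = 53.1729; SEM = √53.1729 = 7.292.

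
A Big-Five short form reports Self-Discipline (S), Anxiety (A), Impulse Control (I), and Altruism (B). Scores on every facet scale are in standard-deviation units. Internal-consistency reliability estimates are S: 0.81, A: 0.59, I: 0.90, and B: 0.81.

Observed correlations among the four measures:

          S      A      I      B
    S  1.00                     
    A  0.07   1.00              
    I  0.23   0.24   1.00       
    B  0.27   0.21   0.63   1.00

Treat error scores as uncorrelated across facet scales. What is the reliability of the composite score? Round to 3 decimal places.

Var(S+A+I+B) = 4 + 2·[0.07 + 0.23 + 0.27 + 0.24 + 0.21 + 0.63] = 4 + 3.3 = 7.3.
With uncorrelated errors the cross-covariances are all true-score covariance, so they carry over unchanged; only the diagonal terms shrink to ρᵢσᵢ².
True-score variance = [0.81 + 0.59 + 0.90 + 0.81] + 3.3 = 3.11 + 3.3 = 6.41.
Reliability = 6.41 / 7.3 = 0.878.

0.878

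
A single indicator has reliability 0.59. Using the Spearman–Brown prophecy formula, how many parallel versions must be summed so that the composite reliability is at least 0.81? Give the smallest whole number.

k ≥ ρ*(1−ρ₁)/(ρ₁(1−ρ*)) = 0.81·0.41 / (0.59·0.19) = 2.963.
Smallest integer k = 3.

3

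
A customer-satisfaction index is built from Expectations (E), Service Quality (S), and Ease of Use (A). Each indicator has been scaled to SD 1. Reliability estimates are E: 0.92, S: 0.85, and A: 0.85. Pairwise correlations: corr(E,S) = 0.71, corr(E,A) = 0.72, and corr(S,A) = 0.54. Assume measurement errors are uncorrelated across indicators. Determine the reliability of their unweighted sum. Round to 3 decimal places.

Var(E+S+A) = 3 + 2·[0.71 + 0.72 + 0.54] = 3 + 3.94 = 6.94.
Under uncorrelated errors the observed covariances equal the true-score covariances, so only the own-variance terms attenuate.
True-score variance = [0.92 + 0.85 + 0.85] + 3.94 = 2.62 + 3.94 = 6.56.
Reliability = 6.56 / 6.94 = 0.945.

0.945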